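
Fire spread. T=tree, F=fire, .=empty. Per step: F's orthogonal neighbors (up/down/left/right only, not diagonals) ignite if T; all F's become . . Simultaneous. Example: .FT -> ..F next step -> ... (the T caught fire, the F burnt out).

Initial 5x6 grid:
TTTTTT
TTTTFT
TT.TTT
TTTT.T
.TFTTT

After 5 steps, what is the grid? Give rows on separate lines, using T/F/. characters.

Step 1: 7 trees catch fire, 2 burn out
  TTTTFT
  TTTF.F
  TT.TFT
  TTFT.T
  .F.FTT
Step 2: 8 trees catch fire, 7 burn out
  TTTF.F
  TTF...
  TT.F.F
  TF.F.T
  ....FT
Step 3: 6 trees catch fire, 8 burn out
  TTF...
  TF....
  TF....
  F....F
  .....F
Step 4: 3 trees catch fire, 6 burn out
  TF....
  F.....
  F.....
  ......
  ......
Step 5: 1 trees catch fire, 3 burn out
  F.....
  ......
  ......
  ......
  ......

F.....
......
......
......
......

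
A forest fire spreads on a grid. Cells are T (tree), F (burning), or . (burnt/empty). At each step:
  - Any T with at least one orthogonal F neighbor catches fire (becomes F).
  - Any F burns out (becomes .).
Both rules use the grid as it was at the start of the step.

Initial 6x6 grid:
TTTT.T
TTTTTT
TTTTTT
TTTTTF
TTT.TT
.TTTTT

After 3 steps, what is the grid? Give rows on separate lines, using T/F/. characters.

Step 1: 3 trees catch fire, 1 burn out
  TTTT.T
  TTTTTT
  TTTTTF
  TTTTF.
  TTT.TF
  .TTTTT
Step 2: 5 trees catch fire, 3 burn out
  TTTT.T
  TTTTTF
  TTTTF.
  TTTF..
  TTT.F.
  .TTTTF
Step 3: 5 trees catch fire, 5 burn out
  TTTT.F
  TTTTF.
  TTTF..
  TTF...
  TTT...
  .TTTF.

TTTT.F
TTTTF.
TTTF..
TTF...
TTT...
.TTTF.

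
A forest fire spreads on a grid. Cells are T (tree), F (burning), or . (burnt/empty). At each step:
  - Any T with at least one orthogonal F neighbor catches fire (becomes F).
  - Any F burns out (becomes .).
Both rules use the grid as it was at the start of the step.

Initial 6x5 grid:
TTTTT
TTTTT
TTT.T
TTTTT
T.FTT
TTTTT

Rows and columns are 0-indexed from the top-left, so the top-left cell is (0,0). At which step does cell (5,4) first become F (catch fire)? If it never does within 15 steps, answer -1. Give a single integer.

Step 1: cell (5,4)='T' (+3 fires, +1 burnt)
Step 2: cell (5,4)='T' (+6 fires, +3 burnt)
Step 3: cell (5,4)='F' (+6 fires, +6 burnt)
  -> target ignites at step 3
Step 4: cell (5,4)='.' (+6 fires, +6 burnt)
Step 5: cell (5,4)='.' (+4 fires, +6 burnt)
Step 6: cell (5,4)='.' (+2 fires, +4 burnt)
Step 7: cell (5,4)='.' (+0 fires, +2 burnt)
  fire out at step 7

3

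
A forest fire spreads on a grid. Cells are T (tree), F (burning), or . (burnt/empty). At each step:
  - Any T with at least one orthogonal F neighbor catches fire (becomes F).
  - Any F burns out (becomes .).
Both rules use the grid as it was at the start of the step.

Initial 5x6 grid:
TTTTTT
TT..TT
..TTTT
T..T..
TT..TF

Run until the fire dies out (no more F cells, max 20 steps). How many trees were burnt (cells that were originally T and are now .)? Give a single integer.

Step 1: +1 fires, +1 burnt (F count now 1)
Step 2: +0 fires, +1 burnt (F count now 0)
Fire out after step 2
Initially T: 19, now '.': 12
Total burnt (originally-T cells now '.'): 1

Answer: 1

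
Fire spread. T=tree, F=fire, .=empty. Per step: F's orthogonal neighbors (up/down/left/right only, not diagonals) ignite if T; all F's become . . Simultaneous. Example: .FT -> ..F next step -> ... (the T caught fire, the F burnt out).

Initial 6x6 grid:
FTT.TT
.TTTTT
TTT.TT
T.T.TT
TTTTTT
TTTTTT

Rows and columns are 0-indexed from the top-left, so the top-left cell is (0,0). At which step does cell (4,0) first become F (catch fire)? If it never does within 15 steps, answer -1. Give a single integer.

Step 1: cell (4,0)='T' (+1 fires, +1 burnt)
Step 2: cell (4,0)='T' (+2 fires, +1 burnt)
Step 3: cell (4,0)='T' (+2 fires, +2 burnt)
Step 4: cell (4,0)='T' (+3 fires, +2 burnt)
Step 5: cell (4,0)='T' (+3 fires, +3 burnt)
Step 6: cell (4,0)='F' (+5 fires, +3 burnt)
  -> target ignites at step 6
Step 7: cell (4,0)='.' (+7 fires, +5 burnt)
Step 8: cell (4,0)='.' (+4 fires, +7 burnt)
Step 9: cell (4,0)='.' (+2 fires, +4 burnt)
Step 10: cell (4,0)='.' (+1 fires, +2 burnt)
Step 11: cell (4,0)='.' (+0 fires, +1 burnt)
  fire out at step 11

6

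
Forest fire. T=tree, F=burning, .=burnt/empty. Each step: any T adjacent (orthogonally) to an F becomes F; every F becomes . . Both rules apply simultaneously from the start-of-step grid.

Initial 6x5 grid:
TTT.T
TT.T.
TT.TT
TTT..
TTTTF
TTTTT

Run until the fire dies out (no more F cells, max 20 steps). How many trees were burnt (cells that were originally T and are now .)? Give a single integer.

Answer: 19

Derivation:
Step 1: +2 fires, +1 burnt (F count now 2)
Step 2: +2 fires, +2 burnt (F count now 2)
Step 3: +3 fires, +2 burnt (F count now 3)
Step 4: +3 fires, +3 burnt (F count now 3)
Step 5: +3 fires, +3 burnt (F count now 3)
Step 6: +2 fires, +3 burnt (F count now 2)
Step 7: +2 fires, +2 burnt (F count now 2)
Step 8: +2 fires, +2 burnt (F count now 2)
Step 9: +0 fires, +2 burnt (F count now 0)
Fire out after step 9
Initially T: 23, now '.': 26
Total burnt (originally-T cells now '.'): 19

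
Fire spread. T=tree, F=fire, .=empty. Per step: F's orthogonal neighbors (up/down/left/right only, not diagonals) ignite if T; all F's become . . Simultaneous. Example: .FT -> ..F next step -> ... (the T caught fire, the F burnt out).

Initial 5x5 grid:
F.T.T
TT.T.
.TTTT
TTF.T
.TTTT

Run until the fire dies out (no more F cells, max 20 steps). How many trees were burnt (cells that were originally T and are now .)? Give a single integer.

Step 1: +4 fires, +2 burnt (F count now 4)
Step 2: +6 fires, +4 burnt (F count now 6)
Step 3: +3 fires, +6 burnt (F count now 3)
Step 4: +1 fires, +3 burnt (F count now 1)
Step 5: +0 fires, +1 burnt (F count now 0)
Fire out after step 5
Initially T: 16, now '.': 23
Total burnt (originally-T cells now '.'): 14

Answer: 14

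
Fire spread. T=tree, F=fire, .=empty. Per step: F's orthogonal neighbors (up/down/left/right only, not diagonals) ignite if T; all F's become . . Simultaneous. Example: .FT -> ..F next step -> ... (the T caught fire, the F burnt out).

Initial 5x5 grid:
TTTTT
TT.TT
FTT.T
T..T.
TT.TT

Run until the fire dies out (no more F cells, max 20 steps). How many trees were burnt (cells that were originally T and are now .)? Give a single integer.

Step 1: +3 fires, +1 burnt (F count now 3)
Step 2: +4 fires, +3 burnt (F count now 4)
Step 3: +2 fires, +4 burnt (F count now 2)
Step 4: +1 fires, +2 burnt (F count now 1)
Step 5: +1 fires, +1 burnt (F count now 1)
Step 6: +2 fires, +1 burnt (F count now 2)
Step 7: +1 fires, +2 burnt (F count now 1)
Step 8: +1 fires, +1 burnt (F count now 1)
Step 9: +0 fires, +1 burnt (F count now 0)
Fire out after step 9
Initially T: 18, now '.': 22
Total burnt (originally-T cells now '.'): 15

Answer: 15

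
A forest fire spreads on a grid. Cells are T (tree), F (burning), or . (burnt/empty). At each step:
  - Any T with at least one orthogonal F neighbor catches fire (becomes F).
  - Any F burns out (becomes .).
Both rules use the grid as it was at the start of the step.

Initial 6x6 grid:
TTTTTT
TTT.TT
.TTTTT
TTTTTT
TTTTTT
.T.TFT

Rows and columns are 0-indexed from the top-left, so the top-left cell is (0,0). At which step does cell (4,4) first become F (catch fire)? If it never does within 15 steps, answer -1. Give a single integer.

Step 1: cell (4,4)='F' (+3 fires, +1 burnt)
  -> target ignites at step 1
Step 2: cell (4,4)='.' (+3 fires, +3 burnt)
Step 3: cell (4,4)='.' (+4 fires, +3 burnt)
Step 4: cell (4,4)='.' (+5 fires, +4 burnt)
Step 5: cell (4,4)='.' (+6 fires, +5 burnt)
Step 6: cell (4,4)='.' (+5 fires, +6 burnt)
Step 7: cell (4,4)='.' (+2 fires, +5 burnt)
Step 8: cell (4,4)='.' (+2 fires, +2 burnt)
Step 9: cell (4,4)='.' (+1 fires, +2 burnt)
Step 10: cell (4,4)='.' (+0 fires, +1 burnt)
  fire out at step 10

1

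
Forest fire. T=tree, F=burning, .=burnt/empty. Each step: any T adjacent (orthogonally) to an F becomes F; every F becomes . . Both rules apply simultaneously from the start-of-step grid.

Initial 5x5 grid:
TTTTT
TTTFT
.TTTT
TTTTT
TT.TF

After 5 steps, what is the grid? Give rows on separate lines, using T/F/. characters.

Step 1: 6 trees catch fire, 2 burn out
  TTTFT
  TTF.F
  .TTFT
  TTTTF
  TT.F.
Step 2: 6 trees catch fire, 6 burn out
  TTF.F
  TF...
  .TF.F
  TTTF.
  TT...
Step 3: 4 trees catch fire, 6 burn out
  TF...
  F....
  .F...
  TTF..
  TT...
Step 4: 2 trees catch fire, 4 burn out
  F....
  .....
  .....
  TF...
  TT...
Step 5: 2 trees catch fire, 2 burn out
  .....
  .....
  .....
  F....
  TF...

.....
.....
.....
F....
TF...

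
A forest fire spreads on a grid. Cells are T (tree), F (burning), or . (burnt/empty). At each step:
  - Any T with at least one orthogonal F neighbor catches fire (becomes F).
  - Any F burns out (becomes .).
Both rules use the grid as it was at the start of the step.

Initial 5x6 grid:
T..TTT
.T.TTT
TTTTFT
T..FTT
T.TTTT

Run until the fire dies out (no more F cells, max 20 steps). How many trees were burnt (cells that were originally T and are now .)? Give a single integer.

Step 1: +5 fires, +2 burnt (F count now 5)
Step 2: +7 fires, +5 burnt (F count now 7)
Step 3: +4 fires, +7 burnt (F count now 4)
Step 4: +2 fires, +4 burnt (F count now 2)
Step 5: +1 fires, +2 burnt (F count now 1)
Step 6: +1 fires, +1 burnt (F count now 1)
Step 7: +0 fires, +1 burnt (F count now 0)
Fire out after step 7
Initially T: 21, now '.': 29
Total burnt (originally-T cells now '.'): 20

Answer: 20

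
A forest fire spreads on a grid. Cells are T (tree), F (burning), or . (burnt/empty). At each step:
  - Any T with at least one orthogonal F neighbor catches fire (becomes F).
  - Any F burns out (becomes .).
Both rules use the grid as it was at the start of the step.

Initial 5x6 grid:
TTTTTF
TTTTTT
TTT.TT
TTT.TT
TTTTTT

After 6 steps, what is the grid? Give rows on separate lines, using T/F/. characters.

Step 1: 2 trees catch fire, 1 burn out
  TTTTF.
  TTTTTF
  TTT.TT
  TTT.TT
  TTTTTT
Step 2: 3 trees catch fire, 2 burn out
  TTTF..
  TTTTF.
  TTT.TF
  TTT.TT
  TTTTTT
Step 3: 4 trees catch fire, 3 burn out
  TTF...
  TTTF..
  TTT.F.
  TTT.TF
  TTTTTT
Step 4: 4 trees catch fire, 4 burn out
  TF....
  TTF...
  TTT...
  TTT.F.
  TTTTTF
Step 5: 4 trees catch fire, 4 burn out
  F.....
  TF....
  TTF...
  TTT...
  TTTTF.
Step 6: 4 trees catch fire, 4 burn out
  ......
  F.....
  TF....
  TTF...
  TTTF..

......
F.....
TF....
TTF...
TTTF..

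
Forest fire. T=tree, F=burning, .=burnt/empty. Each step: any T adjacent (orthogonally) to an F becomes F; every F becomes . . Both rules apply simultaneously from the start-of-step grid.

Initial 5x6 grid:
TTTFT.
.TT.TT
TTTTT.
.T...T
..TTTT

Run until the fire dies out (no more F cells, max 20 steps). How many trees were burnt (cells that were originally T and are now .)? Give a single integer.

Step 1: +2 fires, +1 burnt (F count now 2)
Step 2: +3 fires, +2 burnt (F count now 3)
Step 3: +5 fires, +3 burnt (F count now 5)
Step 4: +2 fires, +5 burnt (F count now 2)
Step 5: +2 fires, +2 burnt (F count now 2)
Step 6: +0 fires, +2 burnt (F count now 0)
Fire out after step 6
Initially T: 19, now '.': 25
Total burnt (originally-T cells now '.'): 14

Answer: 14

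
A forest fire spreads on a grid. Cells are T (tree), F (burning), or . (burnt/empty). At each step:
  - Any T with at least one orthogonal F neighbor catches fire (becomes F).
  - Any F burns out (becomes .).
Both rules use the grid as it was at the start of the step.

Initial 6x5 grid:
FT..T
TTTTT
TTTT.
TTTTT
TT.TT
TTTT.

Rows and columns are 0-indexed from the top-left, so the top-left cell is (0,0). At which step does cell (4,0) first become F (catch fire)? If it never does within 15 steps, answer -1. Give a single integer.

Step 1: cell (4,0)='T' (+2 fires, +1 burnt)
Step 2: cell (4,0)='T' (+2 fires, +2 burnt)
Step 3: cell (4,0)='T' (+3 fires, +2 burnt)
Step 4: cell (4,0)='F' (+4 fires, +3 burnt)
  -> target ignites at step 4
Step 5: cell (4,0)='.' (+5 fires, +4 burnt)
Step 6: cell (4,0)='.' (+3 fires, +5 burnt)
Step 7: cell (4,0)='.' (+3 fires, +3 burnt)
Step 8: cell (4,0)='.' (+2 fires, +3 burnt)
Step 9: cell (4,0)='.' (+0 fires, +2 burnt)
  fire out at step 9

4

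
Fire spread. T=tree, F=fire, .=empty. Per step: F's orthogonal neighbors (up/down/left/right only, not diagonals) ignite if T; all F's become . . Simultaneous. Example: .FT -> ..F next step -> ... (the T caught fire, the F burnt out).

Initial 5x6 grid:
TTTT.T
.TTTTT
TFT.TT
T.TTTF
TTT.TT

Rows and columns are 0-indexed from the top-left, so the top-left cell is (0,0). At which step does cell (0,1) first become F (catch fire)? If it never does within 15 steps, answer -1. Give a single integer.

Step 1: cell (0,1)='T' (+6 fires, +2 burnt)
Step 2: cell (0,1)='F' (+8 fires, +6 burnt)
  -> target ignites at step 2
Step 3: cell (0,1)='.' (+7 fires, +8 burnt)
Step 4: cell (0,1)='.' (+2 fires, +7 burnt)
Step 5: cell (0,1)='.' (+0 fires, +2 burnt)
  fire out at step 5

2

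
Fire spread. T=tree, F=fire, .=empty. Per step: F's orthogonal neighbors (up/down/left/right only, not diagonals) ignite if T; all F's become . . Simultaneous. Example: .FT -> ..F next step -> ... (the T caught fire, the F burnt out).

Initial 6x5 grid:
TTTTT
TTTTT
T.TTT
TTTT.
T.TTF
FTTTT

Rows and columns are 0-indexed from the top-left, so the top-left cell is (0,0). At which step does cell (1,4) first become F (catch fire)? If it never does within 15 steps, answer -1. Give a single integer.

Step 1: cell (1,4)='T' (+4 fires, +2 burnt)
Step 2: cell (1,4)='T' (+5 fires, +4 burnt)
Step 3: cell (1,4)='T' (+4 fires, +5 burnt)
Step 4: cell (1,4)='T' (+4 fires, +4 burnt)
Step 5: cell (1,4)='F' (+5 fires, +4 burnt)
  -> target ignites at step 5
Step 6: cell (1,4)='.' (+3 fires, +5 burnt)
Step 7: cell (1,4)='.' (+0 fires, +3 burnt)
  fire out at step 7

5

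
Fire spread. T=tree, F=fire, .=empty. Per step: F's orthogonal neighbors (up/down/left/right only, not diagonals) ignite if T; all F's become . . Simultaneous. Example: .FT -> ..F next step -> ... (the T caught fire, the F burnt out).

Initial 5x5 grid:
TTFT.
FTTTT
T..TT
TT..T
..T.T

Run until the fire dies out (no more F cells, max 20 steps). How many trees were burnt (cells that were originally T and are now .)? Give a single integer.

Step 1: +6 fires, +2 burnt (F count now 6)
Step 2: +2 fires, +6 burnt (F count now 2)
Step 3: +3 fires, +2 burnt (F count now 3)
Step 4: +1 fires, +3 burnt (F count now 1)
Step 5: +1 fires, +1 burnt (F count now 1)
Step 6: +1 fires, +1 burnt (F count now 1)
Step 7: +0 fires, +1 burnt (F count now 0)
Fire out after step 7
Initially T: 15, now '.': 24
Total burnt (originally-T cells now '.'): 14

Answer: 14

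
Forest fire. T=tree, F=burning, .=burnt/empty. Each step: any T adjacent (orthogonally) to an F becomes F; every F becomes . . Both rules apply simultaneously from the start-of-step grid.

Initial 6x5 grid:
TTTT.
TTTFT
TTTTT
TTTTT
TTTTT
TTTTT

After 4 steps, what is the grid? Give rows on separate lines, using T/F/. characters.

Step 1: 4 trees catch fire, 1 burn out
  TTTF.
  TTF.F
  TTTFT
  TTTTT
  TTTTT
  TTTTT
Step 2: 5 trees catch fire, 4 burn out
  TTF..
  TF...
  TTF.F
  TTTFT
  TTTTT
  TTTTT
Step 3: 6 trees catch fire, 5 burn out
  TF...
  F....
  TF...
  TTF.F
  TTTFT
  TTTTT
Step 4: 6 trees catch fire, 6 burn out
  F....
  .....
  F....
  TF...
  TTF.F
  TTTFT

F....
.....
F....
TF...
TTF.F
TTTFT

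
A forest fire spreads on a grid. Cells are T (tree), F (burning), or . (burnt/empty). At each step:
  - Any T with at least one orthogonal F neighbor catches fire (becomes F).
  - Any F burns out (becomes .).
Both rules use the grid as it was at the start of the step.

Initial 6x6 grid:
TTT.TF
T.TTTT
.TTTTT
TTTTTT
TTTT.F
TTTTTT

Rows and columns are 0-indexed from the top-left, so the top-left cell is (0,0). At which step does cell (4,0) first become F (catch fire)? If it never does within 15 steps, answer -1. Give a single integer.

Step 1: cell (4,0)='T' (+4 fires, +2 burnt)
Step 2: cell (4,0)='T' (+4 fires, +4 burnt)
Step 3: cell (4,0)='T' (+4 fires, +4 burnt)
Step 4: cell (4,0)='T' (+5 fires, +4 burnt)
Step 5: cell (4,0)='T' (+5 fires, +5 burnt)
Step 6: cell (4,0)='T' (+5 fires, +5 burnt)
Step 7: cell (4,0)='F' (+2 fires, +5 burnt)
  -> target ignites at step 7
Step 8: cell (4,0)='.' (+1 fires, +2 burnt)
Step 9: cell (4,0)='.' (+0 fires, +1 burnt)
  fire out at step 9

7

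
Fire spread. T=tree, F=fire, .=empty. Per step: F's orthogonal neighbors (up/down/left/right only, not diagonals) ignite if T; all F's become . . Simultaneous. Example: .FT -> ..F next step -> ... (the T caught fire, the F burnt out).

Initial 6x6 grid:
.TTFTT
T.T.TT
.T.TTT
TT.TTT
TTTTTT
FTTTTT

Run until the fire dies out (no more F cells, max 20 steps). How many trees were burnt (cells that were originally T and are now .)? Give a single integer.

Answer: 27

Derivation:
Step 1: +4 fires, +2 burnt (F count now 4)
Step 2: +7 fires, +4 burnt (F count now 7)
Step 3: +5 fires, +7 burnt (F count now 5)
Step 4: +6 fires, +5 burnt (F count now 6)
Step 5: +4 fires, +6 burnt (F count now 4)
Step 6: +1 fires, +4 burnt (F count now 1)
Step 7: +0 fires, +1 burnt (F count now 0)
Fire out after step 7
Initially T: 28, now '.': 35
Total burnt (originally-T cells now '.'): 27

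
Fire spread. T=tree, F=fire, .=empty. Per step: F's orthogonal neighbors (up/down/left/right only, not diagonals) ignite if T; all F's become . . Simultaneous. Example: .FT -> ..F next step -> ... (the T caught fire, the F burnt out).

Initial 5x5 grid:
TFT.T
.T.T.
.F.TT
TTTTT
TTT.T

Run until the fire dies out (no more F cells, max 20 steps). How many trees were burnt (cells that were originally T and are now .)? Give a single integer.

Step 1: +4 fires, +2 burnt (F count now 4)
Step 2: +3 fires, +4 burnt (F count now 3)
Step 3: +3 fires, +3 burnt (F count now 3)
Step 4: +2 fires, +3 burnt (F count now 2)
Step 5: +3 fires, +2 burnt (F count now 3)
Step 6: +0 fires, +3 burnt (F count now 0)
Fire out after step 6
Initially T: 16, now '.': 24
Total burnt (originally-T cells now '.'): 15

Answer: 15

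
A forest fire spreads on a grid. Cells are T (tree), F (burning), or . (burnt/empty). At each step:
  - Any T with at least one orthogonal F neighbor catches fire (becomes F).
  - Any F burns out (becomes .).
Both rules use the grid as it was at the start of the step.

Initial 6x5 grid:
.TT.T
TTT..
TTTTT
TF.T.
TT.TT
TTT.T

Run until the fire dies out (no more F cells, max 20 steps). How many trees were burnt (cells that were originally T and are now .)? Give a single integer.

Step 1: +3 fires, +1 burnt (F count now 3)
Step 2: +5 fires, +3 burnt (F count now 5)
Step 3: +6 fires, +5 burnt (F count now 6)
Step 4: +3 fires, +6 burnt (F count now 3)
Step 5: +1 fires, +3 burnt (F count now 1)
Step 6: +1 fires, +1 burnt (F count now 1)
Step 7: +1 fires, +1 burnt (F count now 1)
Step 8: +0 fires, +1 burnt (F count now 0)
Fire out after step 8
Initially T: 21, now '.': 29
Total burnt (originally-T cells now '.'): 20

Answer: 20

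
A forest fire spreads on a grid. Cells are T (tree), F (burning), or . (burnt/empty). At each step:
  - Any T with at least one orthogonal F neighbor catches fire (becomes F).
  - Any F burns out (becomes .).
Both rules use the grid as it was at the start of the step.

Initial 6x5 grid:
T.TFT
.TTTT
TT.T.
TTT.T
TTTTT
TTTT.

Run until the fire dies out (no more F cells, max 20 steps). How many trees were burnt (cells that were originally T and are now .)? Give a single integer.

Answer: 22

Derivation:
Step 1: +3 fires, +1 burnt (F count now 3)
Step 2: +3 fires, +3 burnt (F count now 3)
Step 3: +1 fires, +3 burnt (F count now 1)
Step 4: +1 fires, +1 burnt (F count now 1)
Step 5: +2 fires, +1 burnt (F count now 2)
Step 6: +3 fires, +2 burnt (F count now 3)
Step 7: +3 fires, +3 burnt (F count now 3)
Step 8: +3 fires, +3 burnt (F count now 3)
Step 9: +2 fires, +3 burnt (F count now 2)
Step 10: +1 fires, +2 burnt (F count now 1)
Step 11: +0 fires, +1 burnt (F count now 0)
Fire out after step 11
Initially T: 23, now '.': 29
Total burnt (originally-T cells now '.'): 22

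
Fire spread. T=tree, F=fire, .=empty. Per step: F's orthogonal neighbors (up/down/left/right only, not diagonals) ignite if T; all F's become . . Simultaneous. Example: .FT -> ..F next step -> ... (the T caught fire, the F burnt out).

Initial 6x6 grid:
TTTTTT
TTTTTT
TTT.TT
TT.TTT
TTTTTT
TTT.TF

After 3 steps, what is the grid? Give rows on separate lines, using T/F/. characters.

Step 1: 2 trees catch fire, 1 burn out
  TTTTTT
  TTTTTT
  TTT.TT
  TT.TTT
  TTTTTF
  TTT.F.
Step 2: 2 trees catch fire, 2 burn out
  TTTTTT
  TTTTTT
  TTT.TT
  TT.TTF
  TTTTF.
  TTT...
Step 3: 3 trees catch fire, 2 burn out
  TTTTTT
  TTTTTT
  TTT.TF
  TT.TF.
  TTTF..
  TTT...

TTTTTT
TTTTTT
TTT.TF
TT.TF.
TTTF..
TTT...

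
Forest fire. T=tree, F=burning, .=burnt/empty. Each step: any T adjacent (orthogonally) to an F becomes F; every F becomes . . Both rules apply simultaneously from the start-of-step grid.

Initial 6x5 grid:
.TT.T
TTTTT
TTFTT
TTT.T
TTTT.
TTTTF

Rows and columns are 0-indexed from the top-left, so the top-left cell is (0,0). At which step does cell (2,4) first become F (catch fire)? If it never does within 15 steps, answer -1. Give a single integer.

Step 1: cell (2,4)='T' (+5 fires, +2 burnt)
Step 2: cell (2,4)='F' (+9 fires, +5 burnt)
  -> target ignites at step 2
Step 3: cell (2,4)='.' (+7 fires, +9 burnt)
Step 4: cell (2,4)='.' (+3 fires, +7 burnt)
Step 5: cell (2,4)='.' (+0 fires, +3 burnt)
  fire out at step 5

2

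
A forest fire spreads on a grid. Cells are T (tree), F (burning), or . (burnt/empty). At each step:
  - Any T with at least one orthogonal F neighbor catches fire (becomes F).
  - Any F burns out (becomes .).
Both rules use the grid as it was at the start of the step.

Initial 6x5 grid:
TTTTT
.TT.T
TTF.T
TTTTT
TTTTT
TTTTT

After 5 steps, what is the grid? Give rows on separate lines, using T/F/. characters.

Step 1: 3 trees catch fire, 1 burn out
  TTTTT
  .TF.T
  TF..T
  TTFTT
  TTTTT
  TTTTT
Step 2: 6 trees catch fire, 3 burn out
  TTFTT
  .F..T
  F...T
  TF.FT
  TTFTT
  TTTTT
Step 3: 7 trees catch fire, 6 burn out
  TF.FT
  ....T
  ....T
  F...F
  TF.FT
  TTFTT
Step 4: 7 trees catch fire, 7 burn out
  F...F
  ....T
  ....F
  .....
  F...F
  TF.FT
Step 5: 3 trees catch fire, 7 burn out
  .....
  ....F
  .....
  .....
  .....
  F...F

.....
....F
.....
.....
.....
F...F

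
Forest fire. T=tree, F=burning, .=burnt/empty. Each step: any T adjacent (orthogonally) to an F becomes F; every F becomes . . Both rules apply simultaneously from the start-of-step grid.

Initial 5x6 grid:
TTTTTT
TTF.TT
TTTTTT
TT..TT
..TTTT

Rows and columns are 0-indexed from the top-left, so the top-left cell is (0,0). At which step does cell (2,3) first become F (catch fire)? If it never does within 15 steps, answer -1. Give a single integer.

Step 1: cell (2,3)='T' (+3 fires, +1 burnt)
Step 2: cell (2,3)='F' (+5 fires, +3 burnt)
  -> target ignites at step 2
Step 3: cell (2,3)='.' (+5 fires, +5 burnt)
Step 4: cell (2,3)='.' (+5 fires, +5 burnt)
Step 5: cell (2,3)='.' (+3 fires, +5 burnt)
Step 6: cell (2,3)='.' (+2 fires, +3 burnt)
Step 7: cell (2,3)='.' (+1 fires, +2 burnt)
Step 8: cell (2,3)='.' (+0 fires, +1 burnt)
  fire out at step 8

2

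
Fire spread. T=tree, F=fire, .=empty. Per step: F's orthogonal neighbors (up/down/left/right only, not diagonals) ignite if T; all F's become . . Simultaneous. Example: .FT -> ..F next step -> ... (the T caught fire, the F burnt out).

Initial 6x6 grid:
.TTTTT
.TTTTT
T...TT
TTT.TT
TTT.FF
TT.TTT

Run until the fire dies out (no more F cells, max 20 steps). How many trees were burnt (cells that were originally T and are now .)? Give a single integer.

Answer: 17

Derivation:
Step 1: +4 fires, +2 burnt (F count now 4)
Step 2: +3 fires, +4 burnt (F count now 3)
Step 3: +2 fires, +3 burnt (F count now 2)
Step 4: +3 fires, +2 burnt (F count now 3)
Step 5: +2 fires, +3 burnt (F count now 2)
Step 6: +2 fires, +2 burnt (F count now 2)
Step 7: +1 fires, +2 burnt (F count now 1)
Step 8: +0 fires, +1 burnt (F count now 0)
Fire out after step 8
Initially T: 26, now '.': 27
Total burnt (originally-T cells now '.'): 17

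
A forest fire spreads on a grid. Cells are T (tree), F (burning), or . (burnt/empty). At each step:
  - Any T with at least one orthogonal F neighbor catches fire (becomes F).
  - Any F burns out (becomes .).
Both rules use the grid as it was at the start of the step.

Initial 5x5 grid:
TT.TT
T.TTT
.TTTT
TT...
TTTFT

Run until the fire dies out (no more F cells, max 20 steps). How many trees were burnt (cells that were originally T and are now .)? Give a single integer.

Step 1: +2 fires, +1 burnt (F count now 2)
Step 2: +1 fires, +2 burnt (F count now 1)
Step 3: +2 fires, +1 burnt (F count now 2)
Step 4: +2 fires, +2 burnt (F count now 2)
Step 5: +1 fires, +2 burnt (F count now 1)
Step 6: +2 fires, +1 burnt (F count now 2)
Step 7: +2 fires, +2 burnt (F count now 2)
Step 8: +2 fires, +2 burnt (F count now 2)
Step 9: +1 fires, +2 burnt (F count now 1)
Step 10: +0 fires, +1 burnt (F count now 0)
Fire out after step 10
Initially T: 18, now '.': 22
Total burnt (originally-T cells now '.'): 15

Answer: 15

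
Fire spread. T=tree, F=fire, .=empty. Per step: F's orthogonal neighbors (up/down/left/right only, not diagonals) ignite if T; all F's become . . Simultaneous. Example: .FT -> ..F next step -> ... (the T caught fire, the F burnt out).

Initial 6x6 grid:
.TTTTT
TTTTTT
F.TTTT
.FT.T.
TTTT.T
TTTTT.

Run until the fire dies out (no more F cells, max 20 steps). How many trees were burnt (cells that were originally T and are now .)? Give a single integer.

Step 1: +3 fires, +2 burnt (F count now 3)
Step 2: +5 fires, +3 burnt (F count now 5)
Step 3: +6 fires, +5 burnt (F count now 6)
Step 4: +4 fires, +6 burnt (F count now 4)
Step 5: +5 fires, +4 burnt (F count now 5)
Step 6: +2 fires, +5 burnt (F count now 2)
Step 7: +1 fires, +2 burnt (F count now 1)
Step 8: +0 fires, +1 burnt (F count now 0)
Fire out after step 8
Initially T: 27, now '.': 35
Total burnt (originally-T cells now '.'): 26

Answer: 26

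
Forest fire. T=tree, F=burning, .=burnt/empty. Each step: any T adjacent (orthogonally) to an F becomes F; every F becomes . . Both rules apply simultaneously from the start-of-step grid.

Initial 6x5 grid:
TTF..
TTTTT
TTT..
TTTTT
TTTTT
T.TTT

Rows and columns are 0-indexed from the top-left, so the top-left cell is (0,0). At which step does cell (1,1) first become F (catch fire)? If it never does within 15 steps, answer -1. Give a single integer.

Step 1: cell (1,1)='T' (+2 fires, +1 burnt)
Step 2: cell (1,1)='F' (+4 fires, +2 burnt)
  -> target ignites at step 2
Step 3: cell (1,1)='.' (+4 fires, +4 burnt)
Step 4: cell (1,1)='.' (+4 fires, +4 burnt)
Step 5: cell (1,1)='.' (+5 fires, +4 burnt)
Step 6: cell (1,1)='.' (+3 fires, +5 burnt)
Step 7: cell (1,1)='.' (+2 fires, +3 burnt)
Step 8: cell (1,1)='.' (+0 fires, +2 burnt)
  fire out at step 8

2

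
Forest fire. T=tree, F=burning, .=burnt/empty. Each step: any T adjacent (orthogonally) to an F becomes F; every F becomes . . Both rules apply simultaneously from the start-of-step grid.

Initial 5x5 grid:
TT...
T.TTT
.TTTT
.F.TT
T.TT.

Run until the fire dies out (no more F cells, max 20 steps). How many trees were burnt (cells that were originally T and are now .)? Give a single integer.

Answer: 11

Derivation:
Step 1: +1 fires, +1 burnt (F count now 1)
Step 2: +1 fires, +1 burnt (F count now 1)
Step 3: +2 fires, +1 burnt (F count now 2)
Step 4: +3 fires, +2 burnt (F count now 3)
Step 5: +3 fires, +3 burnt (F count now 3)
Step 6: +1 fires, +3 burnt (F count now 1)
Step 7: +0 fires, +1 burnt (F count now 0)
Fire out after step 7
Initially T: 15, now '.': 21
Total burnt (originally-T cells now '.'): 11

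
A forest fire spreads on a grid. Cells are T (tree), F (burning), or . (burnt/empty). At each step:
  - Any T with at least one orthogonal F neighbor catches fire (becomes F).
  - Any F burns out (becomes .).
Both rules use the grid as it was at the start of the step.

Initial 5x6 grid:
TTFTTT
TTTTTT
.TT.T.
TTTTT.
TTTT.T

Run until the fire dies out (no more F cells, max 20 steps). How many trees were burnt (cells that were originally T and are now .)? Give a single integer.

Answer: 23

Derivation:
Step 1: +3 fires, +1 burnt (F count now 3)
Step 2: +5 fires, +3 burnt (F count now 5)
Step 3: +5 fires, +5 burnt (F count now 5)
Step 4: +5 fires, +5 burnt (F count now 5)
Step 5: +4 fires, +5 burnt (F count now 4)
Step 6: +1 fires, +4 burnt (F count now 1)
Step 7: +0 fires, +1 burnt (F count now 0)
Fire out after step 7
Initially T: 24, now '.': 29
Total burnt (originally-T cells now '.'): 23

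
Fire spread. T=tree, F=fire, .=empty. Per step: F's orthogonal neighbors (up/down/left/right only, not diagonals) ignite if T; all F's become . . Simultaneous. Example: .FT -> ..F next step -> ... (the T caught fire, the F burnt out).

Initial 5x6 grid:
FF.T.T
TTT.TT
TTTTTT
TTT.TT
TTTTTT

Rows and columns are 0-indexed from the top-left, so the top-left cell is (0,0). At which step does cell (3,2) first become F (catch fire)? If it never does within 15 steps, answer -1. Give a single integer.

Step 1: cell (3,2)='T' (+2 fires, +2 burnt)
Step 2: cell (3,2)='T' (+3 fires, +2 burnt)
Step 3: cell (3,2)='T' (+3 fires, +3 burnt)
Step 4: cell (3,2)='F' (+4 fires, +3 burnt)
  -> target ignites at step 4
Step 5: cell (3,2)='.' (+2 fires, +4 burnt)
Step 6: cell (3,2)='.' (+4 fires, +2 burnt)
Step 7: cell (3,2)='.' (+3 fires, +4 burnt)
Step 8: cell (3,2)='.' (+2 fires, +3 burnt)
Step 9: cell (3,2)='.' (+0 fires, +2 burnt)
  fire out at step 9

4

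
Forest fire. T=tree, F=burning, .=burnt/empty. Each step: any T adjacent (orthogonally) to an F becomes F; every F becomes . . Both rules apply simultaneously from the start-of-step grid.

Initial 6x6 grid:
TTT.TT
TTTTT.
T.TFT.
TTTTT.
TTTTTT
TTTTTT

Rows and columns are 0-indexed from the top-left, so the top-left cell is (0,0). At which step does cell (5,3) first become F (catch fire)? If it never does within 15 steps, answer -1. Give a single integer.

Step 1: cell (5,3)='T' (+4 fires, +1 burnt)
Step 2: cell (5,3)='T' (+5 fires, +4 burnt)
Step 3: cell (5,3)='F' (+7 fires, +5 burnt)
  -> target ignites at step 3
Step 4: cell (5,3)='.' (+8 fires, +7 burnt)
Step 5: cell (5,3)='.' (+5 fires, +8 burnt)
Step 6: cell (5,3)='.' (+1 fires, +5 burnt)
Step 7: cell (5,3)='.' (+0 fires, +1 burnt)
  fire out at step 7

3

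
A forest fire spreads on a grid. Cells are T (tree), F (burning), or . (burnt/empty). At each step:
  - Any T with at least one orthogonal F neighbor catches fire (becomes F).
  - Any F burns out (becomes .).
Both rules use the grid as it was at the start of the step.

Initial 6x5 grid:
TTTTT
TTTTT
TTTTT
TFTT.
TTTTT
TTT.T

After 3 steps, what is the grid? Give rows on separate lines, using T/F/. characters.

Step 1: 4 trees catch fire, 1 burn out
  TTTTT
  TTTTT
  TFTTT
  F.FT.
  TFTTT
  TTT.T
Step 2: 7 trees catch fire, 4 burn out
  TTTTT
  TFTTT
  F.FTT
  ...F.
  F.FTT
  TFT.T
Step 3: 7 trees catch fire, 7 burn out
  TFTTT
  F.FTT
  ...FT
  .....
  ...FT
  F.F.T

TFTTT
F.FTT
...FT
.....
...FT
F.F.T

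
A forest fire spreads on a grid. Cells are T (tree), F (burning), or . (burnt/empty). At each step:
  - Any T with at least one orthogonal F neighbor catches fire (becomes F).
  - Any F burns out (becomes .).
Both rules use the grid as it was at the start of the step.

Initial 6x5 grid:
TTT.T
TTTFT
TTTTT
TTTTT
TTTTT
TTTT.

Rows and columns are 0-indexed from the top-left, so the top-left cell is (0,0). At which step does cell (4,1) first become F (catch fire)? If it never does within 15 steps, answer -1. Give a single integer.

Step 1: cell (4,1)='T' (+3 fires, +1 burnt)
Step 2: cell (4,1)='T' (+6 fires, +3 burnt)
Step 3: cell (4,1)='T' (+6 fires, +6 burnt)
Step 4: cell (4,1)='T' (+6 fires, +6 burnt)
Step 5: cell (4,1)='F' (+3 fires, +6 burnt)
  -> target ignites at step 5
Step 6: cell (4,1)='.' (+2 fires, +3 burnt)
Step 7: cell (4,1)='.' (+1 fires, +2 burnt)
Step 8: cell (4,1)='.' (+0 fires, +1 burnt)
  fire out at step 8

5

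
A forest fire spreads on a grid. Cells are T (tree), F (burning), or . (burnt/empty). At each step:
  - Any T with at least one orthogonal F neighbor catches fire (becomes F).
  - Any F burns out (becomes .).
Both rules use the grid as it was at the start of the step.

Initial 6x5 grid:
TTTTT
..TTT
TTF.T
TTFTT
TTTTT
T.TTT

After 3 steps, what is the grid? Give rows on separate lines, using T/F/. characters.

Step 1: 5 trees catch fire, 2 burn out
  TTTTT
  ..FTT
  TF..T
  TF.FT
  TTFTT
  T.TTT
Step 2: 8 trees catch fire, 5 burn out
  TTFTT
  ...FT
  F...T
  F...F
  TF.FT
  T.FTT
Step 3: 7 trees catch fire, 8 burn out
  TF.FT
  ....F
  ....F
  .....
  F...F
  T..FT

TF.FT
....F
....F
.....
F...F
T..FT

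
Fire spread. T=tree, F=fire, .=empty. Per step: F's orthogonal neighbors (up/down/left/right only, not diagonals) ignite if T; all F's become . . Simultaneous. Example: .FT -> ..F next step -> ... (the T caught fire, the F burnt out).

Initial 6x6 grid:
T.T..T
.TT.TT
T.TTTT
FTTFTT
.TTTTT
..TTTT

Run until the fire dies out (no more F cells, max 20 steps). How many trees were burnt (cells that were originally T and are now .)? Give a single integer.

Step 1: +6 fires, +2 burnt (F count now 6)
Step 2: +7 fires, +6 burnt (F count now 7)
Step 3: +6 fires, +7 burnt (F count now 6)
Step 4: +4 fires, +6 burnt (F count now 4)
Step 5: +1 fires, +4 burnt (F count now 1)
Step 6: +0 fires, +1 burnt (F count now 0)
Fire out after step 6
Initially T: 25, now '.': 35
Total burnt (originally-T cells now '.'): 24

Answer: 24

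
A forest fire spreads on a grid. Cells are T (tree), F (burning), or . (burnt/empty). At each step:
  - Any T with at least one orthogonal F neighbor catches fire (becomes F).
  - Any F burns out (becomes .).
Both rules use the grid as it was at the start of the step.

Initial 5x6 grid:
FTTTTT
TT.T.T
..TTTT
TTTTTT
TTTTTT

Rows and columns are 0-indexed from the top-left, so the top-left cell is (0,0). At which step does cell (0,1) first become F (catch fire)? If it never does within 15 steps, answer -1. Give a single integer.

Step 1: cell (0,1)='F' (+2 fires, +1 burnt)
  -> target ignites at step 1
Step 2: cell (0,1)='.' (+2 fires, +2 burnt)
Step 3: cell (0,1)='.' (+1 fires, +2 burnt)
Step 4: cell (0,1)='.' (+2 fires, +1 burnt)
Step 5: cell (0,1)='.' (+2 fires, +2 burnt)
Step 6: cell (0,1)='.' (+4 fires, +2 burnt)
Step 7: cell (0,1)='.' (+4 fires, +4 burnt)
Step 8: cell (0,1)='.' (+4 fires, +4 burnt)
Step 9: cell (0,1)='.' (+3 fires, +4 burnt)
Step 10: cell (0,1)='.' (+1 fires, +3 burnt)
Step 11: cell (0,1)='.' (+0 fires, +1 burnt)
  fire out at step 11

1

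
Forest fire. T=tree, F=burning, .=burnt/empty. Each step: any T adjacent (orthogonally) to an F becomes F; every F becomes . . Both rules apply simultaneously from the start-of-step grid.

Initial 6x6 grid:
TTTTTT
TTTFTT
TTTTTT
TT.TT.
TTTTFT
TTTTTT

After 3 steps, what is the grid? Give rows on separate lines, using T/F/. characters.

Step 1: 8 trees catch fire, 2 burn out
  TTTFTT
  TTF.FT
  TTTFTT
  TT.TF.
  TTTF.F
  TTTTFT
Step 2: 10 trees catch fire, 8 burn out
  TTF.FT
  TF...F
  TTF.FT
  TT.F..
  TTF...
  TTTF.F
Step 3: 7 trees catch fire, 10 burn out
  TF...F
  F.....
  TF...F
  TT....
  TF....
  TTF...

TF...F
F.....
TF...F
TT....
TF....
TTF...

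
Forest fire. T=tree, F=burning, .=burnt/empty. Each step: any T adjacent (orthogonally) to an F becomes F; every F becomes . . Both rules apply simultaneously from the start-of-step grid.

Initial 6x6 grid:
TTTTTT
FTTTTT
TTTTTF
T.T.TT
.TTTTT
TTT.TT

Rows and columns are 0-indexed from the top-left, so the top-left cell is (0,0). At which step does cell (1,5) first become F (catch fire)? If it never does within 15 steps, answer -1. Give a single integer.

Step 1: cell (1,5)='F' (+6 fires, +2 burnt)
  -> target ignites at step 1
Step 2: cell (1,5)='.' (+9 fires, +6 burnt)
Step 3: cell (1,5)='.' (+6 fires, +9 burnt)
Step 4: cell (1,5)='.' (+4 fires, +6 burnt)
Step 5: cell (1,5)='.' (+1 fires, +4 burnt)
Step 6: cell (1,5)='.' (+2 fires, +1 burnt)
Step 7: cell (1,5)='.' (+1 fires, +2 burnt)
Step 8: cell (1,5)='.' (+1 fires, +1 burnt)
Step 9: cell (1,5)='.' (+0 fires, +1 burnt)
  fire out at step 9

1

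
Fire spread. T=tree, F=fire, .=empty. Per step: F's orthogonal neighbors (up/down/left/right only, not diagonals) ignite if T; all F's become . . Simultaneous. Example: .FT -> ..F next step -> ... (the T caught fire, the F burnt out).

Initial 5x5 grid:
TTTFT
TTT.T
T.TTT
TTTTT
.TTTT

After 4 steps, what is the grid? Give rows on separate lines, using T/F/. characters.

Step 1: 2 trees catch fire, 1 burn out
  TTF.F
  TTT.T
  T.TTT
  TTTTT
  .TTTT
Step 2: 3 trees catch fire, 2 burn out
  TF...
  TTF.F
  T.TTT
  TTTTT
  .TTTT
Step 3: 4 trees catch fire, 3 burn out
  F....
  TF...
  T.FTF
  TTTTT
  .TTTT
Step 4: 4 trees catch fire, 4 burn out
  .....
  F....
  T..F.
  TTFTF
  .TTTT

.....
F....
T..F.
TTFTF
.TTTT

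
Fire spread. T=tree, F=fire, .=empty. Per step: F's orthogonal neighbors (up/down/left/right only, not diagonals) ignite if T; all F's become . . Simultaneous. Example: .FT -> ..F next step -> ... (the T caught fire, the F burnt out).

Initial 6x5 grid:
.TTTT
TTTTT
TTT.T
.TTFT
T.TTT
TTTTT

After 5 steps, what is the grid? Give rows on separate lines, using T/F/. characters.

Step 1: 3 trees catch fire, 1 burn out
  .TTTT
  TTTTT
  TTT.T
  .TF.F
  T.TFT
  TTTTT
Step 2: 6 trees catch fire, 3 burn out
  .TTTT
  TTTTT
  TTF.F
  .F...
  T.F.F
  TTTFT
Step 3: 5 trees catch fire, 6 burn out
  .TTTT
  TTFTF
  TF...
  .....
  T....
  TTF.F
Step 4: 6 trees catch fire, 5 burn out
  .TFTF
  TF.F.
  F....
  .....
  T....
  TF...
Step 5: 4 trees catch fire, 6 burn out
  .F.F.
  F....
  .....
  .....
  T....
  F....

.F.F.
F....
.....
.....
T....
F....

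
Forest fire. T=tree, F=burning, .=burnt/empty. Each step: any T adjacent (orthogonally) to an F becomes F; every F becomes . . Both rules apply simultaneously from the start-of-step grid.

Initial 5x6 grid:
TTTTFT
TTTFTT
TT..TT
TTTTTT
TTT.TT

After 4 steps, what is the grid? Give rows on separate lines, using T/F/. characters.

Step 1: 4 trees catch fire, 2 burn out
  TTTF.F
  TTF.FT
  TT..TT
  TTTTTT
  TTT.TT
Step 2: 4 trees catch fire, 4 burn out
  TTF...
  TF...F
  TT..FT
  TTTTTT
  TTT.TT
Step 3: 5 trees catch fire, 4 burn out
  TF....
  F.....
  TF...F
  TTTTFT
  TTT.TT
Step 4: 6 trees catch fire, 5 burn out
  F.....
  ......
  F.....
  TFTF.F
  TTT.FT

F.....
......
F.....
TFTF.F
TTT.FT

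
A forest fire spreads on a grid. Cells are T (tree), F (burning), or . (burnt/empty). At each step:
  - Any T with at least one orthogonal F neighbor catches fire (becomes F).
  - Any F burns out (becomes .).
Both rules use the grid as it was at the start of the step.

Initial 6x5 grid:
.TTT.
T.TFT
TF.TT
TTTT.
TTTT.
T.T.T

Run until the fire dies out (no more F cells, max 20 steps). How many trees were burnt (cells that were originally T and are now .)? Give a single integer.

Step 1: +6 fires, +2 burnt (F count now 6)
Step 2: +7 fires, +6 burnt (F count now 7)
Step 3: +4 fires, +7 burnt (F count now 4)
Step 4: +2 fires, +4 burnt (F count now 2)
Step 5: +0 fires, +2 burnt (F count now 0)
Fire out after step 5
Initially T: 20, now '.': 29
Total burnt (originally-T cells now '.'): 19

Answer: 19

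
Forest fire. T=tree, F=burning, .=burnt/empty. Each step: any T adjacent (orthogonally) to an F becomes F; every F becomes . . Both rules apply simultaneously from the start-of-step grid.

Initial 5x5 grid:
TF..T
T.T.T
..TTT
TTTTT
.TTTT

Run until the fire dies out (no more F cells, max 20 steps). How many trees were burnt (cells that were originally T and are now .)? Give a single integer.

Step 1: +1 fires, +1 burnt (F count now 1)
Step 2: +1 fires, +1 burnt (F count now 1)
Step 3: +0 fires, +1 burnt (F count now 0)
Fire out after step 3
Initially T: 17, now '.': 10
Total burnt (originally-T cells now '.'): 2

Answer: 2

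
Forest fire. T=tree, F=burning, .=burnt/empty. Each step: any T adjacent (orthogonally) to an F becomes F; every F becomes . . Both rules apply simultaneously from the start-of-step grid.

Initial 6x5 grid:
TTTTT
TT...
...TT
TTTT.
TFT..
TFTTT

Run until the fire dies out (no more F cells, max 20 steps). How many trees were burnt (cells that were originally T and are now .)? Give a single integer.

Answer: 12

Derivation:
Step 1: +5 fires, +2 burnt (F count now 5)
Step 2: +3 fires, +5 burnt (F count now 3)
Step 3: +2 fires, +3 burnt (F count now 2)
Step 4: +1 fires, +2 burnt (F count now 1)
Step 5: +1 fires, +1 burnt (F count now 1)
Step 6: +0 fires, +1 burnt (F count now 0)
Fire out after step 6
Initially T: 19, now '.': 23
Total burnt (originally-T cells now '.'): 12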